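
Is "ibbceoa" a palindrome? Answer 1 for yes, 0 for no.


Input: ibbceoa
Reversed: aoecbbi
  Compare pos 0 ('i') with pos 6 ('a'): MISMATCH
  Compare pos 1 ('b') with pos 5 ('o'): MISMATCH
  Compare pos 2 ('b') with pos 4 ('e'): MISMATCH
Result: not a palindrome

0


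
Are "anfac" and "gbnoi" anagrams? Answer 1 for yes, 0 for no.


Strings: "anfac", "gbnoi"
Sorted first:  aacfn
Sorted second: bgino
Differ at position 0: 'a' vs 'b' => not anagrams

0


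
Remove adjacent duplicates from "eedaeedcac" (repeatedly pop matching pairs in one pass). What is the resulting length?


Input: eedaeedcac
Stack-based adjacent duplicate removal:
  Read 'e': push. Stack: e
  Read 'e': matches stack top 'e' => pop. Stack: (empty)
  Read 'd': push. Stack: d
  Read 'a': push. Stack: da
  Read 'e': push. Stack: dae
  Read 'e': matches stack top 'e' => pop. Stack: da
  Read 'd': push. Stack: dad
  Read 'c': push. Stack: dadc
  Read 'a': push. Stack: dadca
  Read 'c': push. Stack: dadcac
Final stack: "dadcac" (length 6)

6


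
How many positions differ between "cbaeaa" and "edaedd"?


Comparing "cbaeaa" and "edaedd" position by position:
  Position 0: 'c' vs 'e' => DIFFER
  Position 1: 'b' vs 'd' => DIFFER
  Position 2: 'a' vs 'a' => same
  Position 3: 'e' vs 'e' => same
  Position 4: 'a' vs 'd' => DIFFER
  Position 5: 'a' vs 'd' => DIFFER
Positions that differ: 4

4


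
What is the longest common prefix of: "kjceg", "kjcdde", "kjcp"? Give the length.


Words: kjceg, kjcdde, kjcp
  Position 0: all 'k' => match
  Position 1: all 'j' => match
  Position 2: all 'c' => match
  Position 3: ('e', 'd', 'p') => mismatch, stop
LCP = "kjc" (length 3)

3


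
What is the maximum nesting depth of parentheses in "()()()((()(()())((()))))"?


Input: "()()()((()(()())((()))))"
Tracking depth:
  Position 0 '(': depth becomes 1
  Position 1 ')': depth becomes 0
  Position 2 '(': depth becomes 1
  Position 3 ')': depth becomes 0
  Position 4 '(': depth becomes 1
  Position 5 ')': depth becomes 0
  Position 6 '(': depth becomes 1
  Position 7 '(': depth becomes 2
  Position 8 '(': depth becomes 3
  Position 9 ')': depth becomes 2
  Position 10 '(': depth becomes 3
  Position 11 '(': depth becomes 4
  Position 12 ')': depth becomes 3
  Position 13 '(': depth becomes 4
  Position 14 ')': depth becomes 3
  Position 15 ')': depth becomes 2
  Position 16 '(': depth becomes 3
  Position 17 '(': depth becomes 4
  Position 18 '(': depth becomes 5
  Position 19 ')': depth becomes 4
  Position 20 ')': depth becomes 3
  Position 21 ')': depth becomes 2
  Position 22 ')': depth becomes 1
  Position 23 ')': depth becomes 0
Maximum depth reached: 5

5


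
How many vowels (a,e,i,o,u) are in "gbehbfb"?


Input: gbehbfb
Checking each character:
  'g' at position 0: consonant
  'b' at position 1: consonant
  'e' at position 2: vowel (running total: 1)
  'h' at position 3: consonant
  'b' at position 4: consonant
  'f' at position 5: consonant
  'b' at position 6: consonant
Total vowels: 1

1


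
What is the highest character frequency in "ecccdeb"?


Input: ecccdeb
Character counts:
  'b': 1
  'c': 3
  'd': 1
  'e': 2
Maximum frequency: 3

3


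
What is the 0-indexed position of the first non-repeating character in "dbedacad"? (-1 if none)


Input: dbedacad
Character frequencies:
  'a': 2
  'b': 1
  'c': 1
  'd': 3
  'e': 1
Scanning left to right for freq == 1:
  Position 0 ('d'): freq=3, skip
  Position 1 ('b'): unique! => answer = 1

1


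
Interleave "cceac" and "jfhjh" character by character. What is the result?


Interleaving "cceac" and "jfhjh":
  Position 0: 'c' from first, 'j' from second => "cj"
  Position 1: 'c' from first, 'f' from second => "cf"
  Position 2: 'e' from first, 'h' from second => "eh"
  Position 3: 'a' from first, 'j' from second => "aj"
  Position 4: 'c' from first, 'h' from second => "ch"
Result: cjcfehajch

cjcfehajch


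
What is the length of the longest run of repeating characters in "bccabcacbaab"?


Input: "bccabcacbaab"
Scanning for longest run:
  Position 1 ('c'): new char, reset run to 1
  Position 2 ('c'): continues run of 'c', length=2
  Position 3 ('a'): new char, reset run to 1
  Position 4 ('b'): new char, reset run to 1
  Position 5 ('c'): new char, reset run to 1
  Position 6 ('a'): new char, reset run to 1
  Position 7 ('c'): new char, reset run to 1
  Position 8 ('b'): new char, reset run to 1
  Position 9 ('a'): new char, reset run to 1
  Position 10 ('a'): continues run of 'a', length=2
  Position 11 ('b'): new char, reset run to 1
Longest run: 'c' with length 2

2


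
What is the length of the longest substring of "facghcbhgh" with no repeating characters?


Input: "facghcbhgh"
Sliding window (track last position of each char):
  Position 0 ('f'): window [0,0] length 1 -- new best
  Position 1 ('a'): window [0,1] length 2 -- new best
  Position 2 ('c'): window [0,2] length 3 -- new best
  Position 3 ('g'): window [0,3] length 4 -- new best
  Position 4 ('h'): window [0,4] length 5 -- new best
  Position 5 ('c'): repeat (last at 2), move window start to 3
  Position 5 ('c'): window [3,5] length 3
  Position 6 ('b'): window [3,6] length 4
  Position 7 ('h'): repeat (last at 4), move window start to 5
  Position 7 ('h'): window [5,7] length 3
  Position 8 ('g'): window [5,8] length 4
  Position 9 ('h'): repeat (last at 7), move window start to 8
  Position 9 ('h'): window [8,9] length 2
Longest substring with no repeats: "facgh" with length 5

5


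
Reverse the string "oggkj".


Input: oggkj
Reading characters right to left:
  Position 4: 'j'
  Position 3: 'k'
  Position 2: 'g'
  Position 1: 'g'
  Position 0: 'o'
Reversed: jkggo

jkggo


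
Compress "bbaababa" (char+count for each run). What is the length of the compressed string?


Input: bbaababa
Runs:
  'b' x 2 => "b2"
  'a' x 2 => "a2"
  'b' x 1 => "b1"
  'a' x 1 => "a1"
  'b' x 1 => "b1"
  'a' x 1 => "a1"
Compressed: "b2a2b1a1b1a1"
Compressed length: 12

12


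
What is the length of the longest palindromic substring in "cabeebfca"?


Input: "cabeebfca"
Checking substrings for palindromes:
  [2:6] "beeb" (len 4) => palindrome
  [3:5] "ee" (len 2) => palindrome
Longest palindromic substring: "beeb" with length 4

4


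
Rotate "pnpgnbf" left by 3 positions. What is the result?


Input: "pnpgnbf", rotate left by 3
First 3 characters: "pnp"
Remaining characters: "gnbf"
Concatenate remaining + first: "gnbf" + "pnp" = "gnbfpnp"

gnbfpnp


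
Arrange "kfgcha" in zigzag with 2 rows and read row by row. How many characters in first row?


Zigzag "kfgcha" into 2 rows:
Placing characters:
  'k' => row 0
  'f' => row 1
  'g' => row 0
  'c' => row 1
  'h' => row 0
  'a' => row 1
Rows:
  Row 0: "kgh"
  Row 1: "fca"
First row length: 3

3


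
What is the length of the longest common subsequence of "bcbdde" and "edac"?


LCS of "bcbdde" and "edac"
DP table:
           e    d    a    c
      0    0    0    0    0
  b   0    0    0    0    0
  c   0    0    0    0    1
  b   0    0    0    0    1
  d   0    0    1    1    1
  d   0    0    1    1    1
  e   0    1    1    1    1
LCS length = dp[6][4] = 1

1


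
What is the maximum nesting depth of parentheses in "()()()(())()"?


Input: "()()()(())()"
Tracking depth:
  Position 0 '(': depth becomes 1
  Position 1 ')': depth becomes 0
  Position 2 '(': depth becomes 1
  Position 3 ')': depth becomes 0
  Position 4 '(': depth becomes 1
  Position 5 ')': depth becomes 0
  Position 6 '(': depth becomes 1
  Position 7 '(': depth becomes 2
  Position 8 ')': depth becomes 1
  Position 9 ')': depth becomes 0
  Position 10 '(': depth becomes 1
  Position 11 ')': depth becomes 0
Maximum depth reached: 2

2


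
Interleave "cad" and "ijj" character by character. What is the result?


Interleaving "cad" and "ijj":
  Position 0: 'c' from first, 'i' from second => "ci"
  Position 1: 'a' from first, 'j' from second => "aj"
  Position 2: 'd' from first, 'j' from second => "dj"
Result: ciajdj

ciajdj


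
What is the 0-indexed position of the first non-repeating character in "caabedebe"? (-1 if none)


Input: caabedebe
Character frequencies:
  'a': 2
  'b': 2
  'c': 1
  'd': 1
  'e': 3
Scanning left to right for freq == 1:
  Position 0 ('c'): unique! => answer = 0

0


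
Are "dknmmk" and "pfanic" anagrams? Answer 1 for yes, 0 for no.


Strings: "dknmmk", "pfanic"
Sorted first:  dkkmmn
Sorted second: acfinp
Differ at position 0: 'd' vs 'a' => not anagrams

0


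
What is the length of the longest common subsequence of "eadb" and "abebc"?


LCS of "eadb" and "abebc"
DP table:
           a    b    e    b    c
      0    0    0    0    0    0
  e   0    0    0    1    1    1
  a   0    1    1    1    1    1
  d   0    1    1    1    1    1
  b   0    1    2    2    2    2
LCS length = dp[4][5] = 2

2


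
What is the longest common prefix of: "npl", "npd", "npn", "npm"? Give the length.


Words: npl, npd, npn, npm
  Position 0: all 'n' => match
  Position 1: all 'p' => match
  Position 2: ('l', 'd', 'n', 'm') => mismatch, stop
LCP = "np" (length 2)

2


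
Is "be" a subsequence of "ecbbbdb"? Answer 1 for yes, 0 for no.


Check if "be" is a subsequence of "ecbbbdb"
Greedy scan:
  Position 0 ('e'): no match needed
  Position 1 ('c'): no match needed
  Position 2 ('b'): matches sub[0] = 'b'
  Position 3 ('b'): no match needed
  Position 4 ('b'): no match needed
  Position 5 ('d'): no match needed
  Position 6 ('b'): no match needed
Only matched 1/2 characters => not a subsequence

0


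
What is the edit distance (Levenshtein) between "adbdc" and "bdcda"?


Computing edit distance: "adbdc" -> "bdcda"
DP table:
           b    d    c    d    a
      0    1    2    3    4    5
  a   1    1    2    3    4    4
  d   2    2    1    2    3    4
  b   3    2    2    2    3    4
  d   4    3    2    3    2    3
  c   5    4    3    2    3    3
Edit distance = dp[5][5] = 3

3


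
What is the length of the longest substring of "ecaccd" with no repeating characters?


Input: "ecaccd"
Sliding window (track last position of each char):
  Position 0 ('e'): window [0,0] length 1 -- new best
  Position 1 ('c'): window [0,1] length 2 -- new best
  Position 2 ('a'): window [0,2] length 3 -- new best
  Position 3 ('c'): repeat (last at 1), move window start to 2
  Position 3 ('c'): window [2,3] length 2
  Position 4 ('c'): repeat (last at 3), move window start to 4
  Position 4 ('c'): window [4,4] length 1
  Position 5 ('d'): window [4,5] length 2
Longest substring with no repeats: "eca" with length 3

3


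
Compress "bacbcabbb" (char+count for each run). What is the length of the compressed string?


Input: bacbcabbb
Runs:
  'b' x 1 => "b1"
  'a' x 1 => "a1"
  'c' x 1 => "c1"
  'b' x 1 => "b1"
  'c' x 1 => "c1"
  'a' x 1 => "a1"
  'b' x 3 => "b3"
Compressed: "b1a1c1b1c1a1b3"
Compressed length: 14

14


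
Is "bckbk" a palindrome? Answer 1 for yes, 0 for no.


Input: bckbk
Reversed: kbkcb
  Compare pos 0 ('b') with pos 4 ('k'): MISMATCH
  Compare pos 1 ('c') with pos 3 ('b'): MISMATCH
Result: not a palindrome

0


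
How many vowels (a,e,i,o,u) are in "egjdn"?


Input: egjdn
Checking each character:
  'e' at position 0: vowel (running total: 1)
  'g' at position 1: consonant
  'j' at position 2: consonant
  'd' at position 3: consonant
  'n' at position 4: consonant
Total vowels: 1

1


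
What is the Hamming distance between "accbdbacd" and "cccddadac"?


Comparing "accbdbacd" and "cccddadac" position by position:
  Position 0: 'a' vs 'c' => differ
  Position 1: 'c' vs 'c' => same
  Position 2: 'c' vs 'c' => same
  Position 3: 'b' vs 'd' => differ
  Position 4: 'd' vs 'd' => same
  Position 5: 'b' vs 'a' => differ
  Position 6: 'a' vs 'd' => differ
  Position 7: 'c' vs 'a' => differ
  Position 8: 'd' vs 'c' => differ
Total differences (Hamming distance): 6

6


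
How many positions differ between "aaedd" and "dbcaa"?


Comparing "aaedd" and "dbcaa" position by position:
  Position 0: 'a' vs 'd' => DIFFER
  Position 1: 'a' vs 'b' => DIFFER
  Position 2: 'e' vs 'c' => DIFFER
  Position 3: 'd' vs 'a' => DIFFER
  Position 4: 'd' vs 'a' => DIFFER
Positions that differ: 5

5


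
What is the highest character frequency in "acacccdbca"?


Input: acacccdbca
Character counts:
  'a': 3
  'b': 1
  'c': 5
  'd': 1
Maximum frequency: 5

5


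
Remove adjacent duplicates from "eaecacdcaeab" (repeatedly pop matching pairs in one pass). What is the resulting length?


Input: eaecacdcaeab
Stack-based adjacent duplicate removal:
  Read 'e': push. Stack: e
  Read 'a': push. Stack: ea
  Read 'e': push. Stack: eae
  Read 'c': push. Stack: eaec
  Read 'a': push. Stack: eaeca
  Read 'c': push. Stack: eaecac
  Read 'd': push. Stack: eaecacd
  Read 'c': push. Stack: eaecacdc
  Read 'a': push. Stack: eaecacdca
  Read 'e': push. Stack: eaecacdcae
  Read 'a': push. Stack: eaecacdcaea
  Read 'b': push. Stack: eaecacdcaeab
Final stack: "eaecacdcaeab" (length 12)

12


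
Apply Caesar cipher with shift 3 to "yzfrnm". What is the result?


Caesar cipher: shift "yzfrnm" by 3
  'y' (pos 24) + 3 = pos 1 = 'b'
  'z' (pos 25) + 3 = pos 2 = 'c'
  'f' (pos 5) + 3 = pos 8 = 'i'
  'r' (pos 17) + 3 = pos 20 = 'u'
  'n' (pos 13) + 3 = pos 16 = 'q'
  'm' (pos 12) + 3 = pos 15 = 'p'
Result: bciuqp

bciuqp


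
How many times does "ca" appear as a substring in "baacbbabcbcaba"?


Searching for "ca" in "baacbbabcbcaba"
Scanning each position:
  Position 0: "ba" => no
  Position 1: "aa" => no
  Position 2: "ac" => no
  Position 3: "cb" => no
  Position 4: "bb" => no
  Position 5: "ba" => no
  Position 6: "ab" => no
  Position 7: "bc" => no
  Position 8: "cb" => no
  Position 9: "bc" => no
  Position 10: "ca" => MATCH
  Position 11: "ab" => no
  Position 12: "ba" => no
Total occurrences: 1

1


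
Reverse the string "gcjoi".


Input: gcjoi
Reading characters right to left:
  Position 4: 'i'
  Position 3: 'o'
  Position 2: 'j'
  Position 1: 'c'
  Position 0: 'g'
Reversed: iojcg

iojcg


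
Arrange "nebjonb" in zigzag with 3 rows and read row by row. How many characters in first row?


Zigzag "nebjonb" into 3 rows:
Placing characters:
  'n' => row 0
  'e' => row 1
  'b' => row 2
  'j' => row 1
  'o' => row 0
  'n' => row 1
  'b' => row 2
Rows:
  Row 0: "no"
  Row 1: "ejn"
  Row 2: "bb"
First row length: 2

2


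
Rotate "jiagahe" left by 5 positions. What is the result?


Input: "jiagahe", rotate left by 5
First 5 characters: "jiaga"
Remaining characters: "he"
Concatenate remaining + first: "he" + "jiaga" = "hejiaga"

hejiaga


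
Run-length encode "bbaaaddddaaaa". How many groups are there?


Input: bbaaaddddaaaa
Scanning for consecutive runs:
  Group 1: 'b' x 2 (positions 0-1)
  Group 2: 'a' x 3 (positions 2-4)
  Group 3: 'd' x 4 (positions 5-8)
  Group 4: 'a' x 4 (positions 9-12)
Total groups: 4

4


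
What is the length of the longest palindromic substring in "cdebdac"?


Input: "cdebdac"
Checking substrings for palindromes:
  No multi-char palindromic substrings found
Longest palindromic substring: "c" with length 1

1


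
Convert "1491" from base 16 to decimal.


Input: "1491" in base 16
Positional expansion:
  Digit '1' (value 1) x 16^3 = 4096
  Digit '4' (value 4) x 16^2 = 1024
  Digit '9' (value 9) x 16^1 = 144
  Digit '1' (value 1) x 16^0 = 1
Sum = 5265

5265


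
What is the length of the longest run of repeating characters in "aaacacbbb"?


Input: "aaacacbbb"
Scanning for longest run:
  Position 1 ('a'): continues run of 'a', length=2
  Position 2 ('a'): continues run of 'a', length=3
  Position 3 ('c'): new char, reset run to 1
  Position 4 ('a'): new char, reset run to 1
  Position 5 ('c'): new char, reset run to 1
  Position 6 ('b'): new char, reset run to 1
  Position 7 ('b'): continues run of 'b', length=2
  Position 8 ('b'): continues run of 'b', length=3
Longest run: 'a' with length 3

3


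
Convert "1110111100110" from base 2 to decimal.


Input: "1110111100110" in base 2
Positional expansion:
  Digit '1' (value 1) x 2^12 = 4096
  Digit '1' (value 1) x 2^11 = 2048
  Digit '1' (value 1) x 2^10 = 1024
  Digit '0' (value 0) x 2^9 = 0
  Digit '1' (value 1) x 2^8 = 256
  Digit '1' (value 1) x 2^7 = 128
  Digit '1' (value 1) x 2^6 = 64
  Digit '1' (value 1) x 2^5 = 32
  Digit '0' (value 0) x 2^4 = 0
  Digit '0' (value 0) x 2^3 = 0
  Digit '1' (value 1) x 2^2 = 4
  Digit '1' (value 1) x 2^1 = 2
  Digit '0' (value 0) x 2^0 = 0
Sum = 7654

7654


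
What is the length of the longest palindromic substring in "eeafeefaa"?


Input: "eeafeefaa"
Checking substrings for palindromes:
  [2:8] "afeefa" (len 6) => palindrome
  [3:7] "feef" (len 4) => palindrome
  [0:2] "ee" (len 2) => palindrome
  [4:6] "ee" (len 2) => palindrome
  [7:9] "aa" (len 2) => palindrome
Longest palindromic substring: "afeefa" with length 6

6


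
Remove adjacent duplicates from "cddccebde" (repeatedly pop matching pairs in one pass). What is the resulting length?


Input: cddccebde
Stack-based adjacent duplicate removal:
  Read 'c': push. Stack: c
  Read 'd': push. Stack: cd
  Read 'd': matches stack top 'd' => pop. Stack: c
  Read 'c': matches stack top 'c' => pop. Stack: (empty)
  Read 'c': push. Stack: c
  Read 'e': push. Stack: ce
  Read 'b': push. Stack: ceb
  Read 'd': push. Stack: cebd
  Read 'e': push. Stack: cebde
Final stack: "cebde" (length 5)

5


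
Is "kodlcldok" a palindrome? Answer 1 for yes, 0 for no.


Input: kodlcldok
Reversed: kodlcldok
  Compare pos 0 ('k') with pos 8 ('k'): match
  Compare pos 1 ('o') with pos 7 ('o'): match
  Compare pos 2 ('d') with pos 6 ('d'): match
  Compare pos 3 ('l') with pos 5 ('l'): match
Result: palindrome

1


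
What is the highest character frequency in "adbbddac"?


Input: adbbddac
Character counts:
  'a': 2
  'b': 2
  'c': 1
  'd': 3
Maximum frequency: 3

3


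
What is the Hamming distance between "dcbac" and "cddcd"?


Comparing "dcbac" and "cddcd" position by position:
  Position 0: 'd' vs 'c' => differ
  Position 1: 'c' vs 'd' => differ
  Position 2: 'b' vs 'd' => differ
  Position 3: 'a' vs 'c' => differ
  Position 4: 'c' vs 'd' => differ
Total differences (Hamming distance): 5

5


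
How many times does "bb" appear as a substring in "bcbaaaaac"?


Searching for "bb" in "bcbaaaaac"
Scanning each position:
  Position 0: "bc" => no
  Position 1: "cb" => no
  Position 2: "ba" => no
  Position 3: "aa" => no
  Position 4: "aa" => no
  Position 5: "aa" => no
  Position 6: "aa" => no
  Position 7: "ac" => no
Total occurrences: 0

0


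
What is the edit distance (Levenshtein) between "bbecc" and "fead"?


Computing edit distance: "bbecc" -> "fead"
DP table:
           f    e    a    d
      0    1    2    3    4
  b   1    1    2    3    4
  b   2    2    2    3    4
  e   3    3    2    3    4
  c   4    4    3    3    4
  c   5    5    4    4    4
Edit distance = dp[5][4] = 4

4


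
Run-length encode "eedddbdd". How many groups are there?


Input: eedddbdd
Scanning for consecutive runs:
  Group 1: 'e' x 2 (positions 0-1)
  Group 2: 'd' x 3 (positions 2-4)
  Group 3: 'b' x 1 (positions 5-5)
  Group 4: 'd' x 2 (positions 6-7)
Total groups: 4

4


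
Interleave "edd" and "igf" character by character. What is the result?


Interleaving "edd" and "igf":
  Position 0: 'e' from first, 'i' from second => "ei"
  Position 1: 'd' from first, 'g' from second => "dg"
  Position 2: 'd' from first, 'f' from second => "df"
Result: eidgdf

eidgdf


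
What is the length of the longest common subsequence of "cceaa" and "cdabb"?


LCS of "cceaa" and "cdabb"
DP table:
           c    d    a    b    b
      0    0    0    0    0    0
  c   0    1    1    1    1    1
  c   0    1    1    1    1    1
  e   0    1    1    1    1    1
  a   0    1    1    2    2    2
  a   0    1    1    2    2    2
LCS length = dp[5][5] = 2

2


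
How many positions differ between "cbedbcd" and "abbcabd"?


Comparing "cbedbcd" and "abbcabd" position by position:
  Position 0: 'c' vs 'a' => DIFFER
  Position 1: 'b' vs 'b' => same
  Position 2: 'e' vs 'b' => DIFFER
  Position 3: 'd' vs 'c' => DIFFER
  Position 4: 'b' vs 'a' => DIFFER
  Position 5: 'c' vs 'b' => DIFFER
  Position 6: 'd' vs 'd' => same
Positions that differ: 5

5


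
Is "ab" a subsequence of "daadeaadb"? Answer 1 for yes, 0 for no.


Check if "ab" is a subsequence of "daadeaadb"
Greedy scan:
  Position 0 ('d'): no match needed
  Position 1 ('a'): matches sub[0] = 'a'
  Position 2 ('a'): no match needed
  Position 3 ('d'): no match needed
  Position 4 ('e'): no match needed
  Position 5 ('a'): no match needed
  Position 6 ('a'): no match needed
  Position 7 ('d'): no match needed
  Position 8 ('b'): matches sub[1] = 'b'
All 2 characters matched => is a subsequence

1


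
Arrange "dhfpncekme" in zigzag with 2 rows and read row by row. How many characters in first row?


Zigzag "dhfpncekme" into 2 rows:
Placing characters:
  'd' => row 0
  'h' => row 1
  'f' => row 0
  'p' => row 1
  'n' => row 0
  'c' => row 1
  'e' => row 0
  'k' => row 1
  'm' => row 0
  'e' => row 1
Rows:
  Row 0: "dfnem"
  Row 1: "hpcke"
First row length: 5

5


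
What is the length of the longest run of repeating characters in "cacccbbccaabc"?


Input: "cacccbbccaabc"
Scanning for longest run:
  Position 1 ('a'): new char, reset run to 1
  Position 2 ('c'): new char, reset run to 1
  Position 3 ('c'): continues run of 'c', length=2
  Position 4 ('c'): continues run of 'c', length=3
  Position 5 ('b'): new char, reset run to 1
  Position 6 ('b'): continues run of 'b', length=2
  Position 7 ('c'): new char, reset run to 1
  Position 8 ('c'): continues run of 'c', length=2
  Position 9 ('a'): new char, reset run to 1
  Position 10 ('a'): continues run of 'a', length=2
  Position 11 ('b'): new char, reset run to 1
  Position 12 ('c'): new char, reset run to 1
Longest run: 'c' with length 3

3


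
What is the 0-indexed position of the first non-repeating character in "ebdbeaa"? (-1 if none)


Input: ebdbeaa
Character frequencies:
  'a': 2
  'b': 2
  'd': 1
  'e': 2
Scanning left to right for freq == 1:
  Position 0 ('e'): freq=2, skip
  Position 1 ('b'): freq=2, skip
  Position 2 ('d'): unique! => answer = 2

2


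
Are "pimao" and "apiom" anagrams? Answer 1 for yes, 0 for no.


Strings: "pimao", "apiom"
Sorted first:  aimop
Sorted second: aimop
Sorted forms match => anagrams

1


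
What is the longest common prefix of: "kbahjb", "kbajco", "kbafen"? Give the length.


Words: kbahjb, kbajco, kbafen
  Position 0: all 'k' => match
  Position 1: all 'b' => match
  Position 2: all 'a' => match
  Position 3: ('h', 'j', 'f') => mismatch, stop
LCP = "kba" (length 3)

3


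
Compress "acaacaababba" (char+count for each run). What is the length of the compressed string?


Input: acaacaababba
Runs:
  'a' x 1 => "a1"
  'c' x 1 => "c1"
  'a' x 2 => "a2"
  'c' x 1 => "c1"
  'a' x 2 => "a2"
  'b' x 1 => "b1"
  'a' x 1 => "a1"
  'b' x 2 => "b2"
  'a' x 1 => "a1"
Compressed: "a1c1a2c1a2b1a1b2a1"
Compressed length: 18

18


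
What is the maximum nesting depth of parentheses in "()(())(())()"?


Input: "()(())(())()"
Tracking depth:
  Position 0 '(': depth becomes 1
  Position 1 ')': depth becomes 0
  Position 2 '(': depth becomes 1
  Position 3 '(': depth becomes 2
  Position 4 ')': depth becomes 1
  Position 5 ')': depth becomes 0
  Position 6 '(': depth becomes 1
  Position 7 '(': depth becomes 2
  Position 8 ')': depth becomes 1
  Position 9 ')': depth becomes 0
  Position 10 '(': depth becomes 1
  Position 11 ')': depth becomes 0
Maximum depth reached: 2

2


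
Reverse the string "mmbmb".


Input: mmbmb
Reading characters right to left:
  Position 4: 'b'
  Position 3: 'm'
  Position 2: 'b'
  Position 1: 'm'
  Position 0: 'm'
Reversed: bmbmm

bmbmm


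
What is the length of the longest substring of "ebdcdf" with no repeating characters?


Input: "ebdcdf"
Sliding window (track last position of each char):
  Position 0 ('e'): window [0,0] length 1 -- new best
  Position 1 ('b'): window [0,1] length 2 -- new best
  Position 2 ('d'): window [0,2] length 3 -- new best
  Position 3 ('c'): window [0,3] length 4 -- new best
  Position 4 ('d'): repeat (last at 2), move window start to 3
  Position 4 ('d'): window [3,4] length 2
  Position 5 ('f'): window [3,5] length 3
Longest substring with no repeats: "ebdc" with length 4

4


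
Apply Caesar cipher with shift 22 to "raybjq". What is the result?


Caesar cipher: shift "raybjq" by 22
  'r' (pos 17) + 22 = pos 13 = 'n'
  'a' (pos 0) + 22 = pos 22 = 'w'
  'y' (pos 24) + 22 = pos 20 = 'u'
  'b' (pos 1) + 22 = pos 23 = 'x'
  'j' (pos 9) + 22 = pos 5 = 'f'
  'q' (pos 16) + 22 = pos 12 = 'm'
Result: nwuxfm

nwuxfm


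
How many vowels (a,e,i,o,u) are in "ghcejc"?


Input: ghcejc
Checking each character:
  'g' at position 0: consonant
  'h' at position 1: consonant
  'c' at position 2: consonant
  'e' at position 3: vowel (running total: 1)
  'j' at position 4: consonant
  'c' at position 5: consonant
Total vowels: 1

1


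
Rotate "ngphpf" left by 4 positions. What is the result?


Input: "ngphpf", rotate left by 4
First 4 characters: "ngph"
Remaining characters: "pf"
Concatenate remaining + first: "pf" + "ngph" = "pfngph"

pfngph


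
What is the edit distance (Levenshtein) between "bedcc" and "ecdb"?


Computing edit distance: "bedcc" -> "ecdb"
DP table:
           e    c    d    b
      0    1    2    3    4
  b   1    1    2    3    3
  e   2    1    2    3    4
  d   3    2    2    2    3
  c   4    3    2    3    3
  c   5    4    3    3    4
Edit distance = dp[5][4] = 4

4


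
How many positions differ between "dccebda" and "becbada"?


Comparing "dccebda" and "becbada" position by position:
  Position 0: 'd' vs 'b' => DIFFER
  Position 1: 'c' vs 'e' => DIFFER
  Position 2: 'c' vs 'c' => same
  Position 3: 'e' vs 'b' => DIFFER
  Position 4: 'b' vs 'a' => DIFFER
  Position 5: 'd' vs 'd' => same
  Position 6: 'a' vs 'a' => same
Positions that differ: 4

4


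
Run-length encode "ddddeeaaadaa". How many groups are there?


Input: ddddeeaaadaa
Scanning for consecutive runs:
  Group 1: 'd' x 4 (positions 0-3)
  Group 2: 'e' x 2 (positions 4-5)
  Group 3: 'a' x 3 (positions 6-8)
  Group 4: 'd' x 1 (positions 9-9)
  Group 5: 'a' x 2 (positions 10-11)
Total groups: 5

5


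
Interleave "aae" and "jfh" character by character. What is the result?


Interleaving "aae" and "jfh":
  Position 0: 'a' from first, 'j' from second => "aj"
  Position 1: 'a' from first, 'f' from second => "af"
  Position 2: 'e' from first, 'h' from second => "eh"
Result: ajafeh

ajafeh


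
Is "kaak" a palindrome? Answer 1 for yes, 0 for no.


Input: kaak
Reversed: kaak
  Compare pos 0 ('k') with pos 3 ('k'): match
  Compare pos 1 ('a') with pos 2 ('a'): match
Result: palindrome

1


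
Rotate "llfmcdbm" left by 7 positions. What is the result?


Input: "llfmcdbm", rotate left by 7
First 7 characters: "llfmcdb"
Remaining characters: "m"
Concatenate remaining + first: "m" + "llfmcdb" = "mllfmcdb"

mllfmcdb


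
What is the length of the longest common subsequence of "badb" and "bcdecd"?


LCS of "badb" and "bcdecd"
DP table:
           b    c    d    e    c    d
      0    0    0    0    0    0    0
  b   0    1    1    1    1    1    1
  a   0    1    1    1    1    1    1
  d   0    1    1    2    2    2    2
  b   0    1    1    2    2    2    2
LCS length = dp[4][6] = 2

2


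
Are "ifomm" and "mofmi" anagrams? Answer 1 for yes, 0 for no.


Strings: "ifomm", "mofmi"
Sorted first:  fimmo
Sorted second: fimmo
Sorted forms match => anagrams

1


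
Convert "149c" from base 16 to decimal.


Input: "149c" in base 16
Positional expansion:
  Digit '1' (value 1) x 16^3 = 4096
  Digit '4' (value 4) x 16^2 = 1024
  Digit '9' (value 9) x 16^1 = 144
  Digit 'c' (value 12) x 16^0 = 12
Sum = 5276

5276


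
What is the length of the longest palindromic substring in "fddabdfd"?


Input: "fddabdfd"
Checking substrings for palindromes:
  [5:8] "dfd" (len 3) => palindrome
  [1:3] "dd" (len 2) => palindrome
Longest palindromic substring: "dfd" with length 3

3


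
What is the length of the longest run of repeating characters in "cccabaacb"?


Input: "cccabaacb"
Scanning for longest run:
  Position 1 ('c'): continues run of 'c', length=2
  Position 2 ('c'): continues run of 'c', length=3
  Position 3 ('a'): new char, reset run to 1
  Position 4 ('b'): new char, reset run to 1
  Position 5 ('a'): new char, reset run to 1
  Position 6 ('a'): continues run of 'a', length=2
  Position 7 ('c'): new char, reset run to 1
  Position 8 ('b'): new char, reset run to 1
Longest run: 'c' with length 3

3


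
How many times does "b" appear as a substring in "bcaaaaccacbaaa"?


Searching for "b" in "bcaaaaccacbaaa"
Scanning each position:
  Position 0: "b" => MATCH
  Position 1: "c" => no
  Position 2: "a" => no
  Position 3: "a" => no
  Position 4: "a" => no
  Position 5: "a" => no
  Position 6: "c" => no
  Position 7: "c" => no
  Position 8: "a" => no
  Position 9: "c" => no
  Position 10: "b" => MATCH
  Position 11: "a" => no
  Position 12: "a" => no
  Position 13: "a" => no
Total occurrences: 2

2


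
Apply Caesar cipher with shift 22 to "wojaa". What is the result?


Caesar cipher: shift "wojaa" by 22
  'w' (pos 22) + 22 = pos 18 = 's'
  'o' (pos 14) + 22 = pos 10 = 'k'
  'j' (pos 9) + 22 = pos 5 = 'f'
  'a' (pos 0) + 22 = pos 22 = 'w'
  'a' (pos 0) + 22 = pos 22 = 'w'
Result: skfww

skfww


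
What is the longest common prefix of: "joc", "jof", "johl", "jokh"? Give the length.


Words: joc, jof, johl, jokh
  Position 0: all 'j' => match
  Position 1: all 'o' => match
  Position 2: ('c', 'f', 'h', 'k') => mismatch, stop
LCP = "jo" (length 2)

2


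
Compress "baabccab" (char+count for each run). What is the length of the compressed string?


Input: baabccab
Runs:
  'b' x 1 => "b1"
  'a' x 2 => "a2"
  'b' x 1 => "b1"
  'c' x 2 => "c2"
  'a' x 1 => "a1"
  'b' x 1 => "b1"
Compressed: "b1a2b1c2a1b1"
Compressed length: 12

12


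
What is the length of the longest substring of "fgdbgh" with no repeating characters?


Input: "fgdbgh"
Sliding window (track last position of each char):
  Position 0 ('f'): window [0,0] length 1 -- new best
  Position 1 ('g'): window [0,1] length 2 -- new best
  Position 2 ('d'): window [0,2] length 3 -- new best
  Position 3 ('b'): window [0,3] length 4 -- new best
  Position 4 ('g'): repeat (last at 1), move window start to 2
  Position 4 ('g'): window [2,4] length 3
  Position 5 ('h'): window [2,5] length 4
Longest substring with no repeats: "fgdb" with length 4

4


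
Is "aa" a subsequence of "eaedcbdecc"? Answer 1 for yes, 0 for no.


Check if "aa" is a subsequence of "eaedcbdecc"
Greedy scan:
  Position 0 ('e'): no match needed
  Position 1 ('a'): matches sub[0] = 'a'
  Position 2 ('e'): no match needed
  Position 3 ('d'): no match needed
  Position 4 ('c'): no match needed
  Position 5 ('b'): no match needed
  Position 6 ('d'): no match needed
  Position 7 ('e'): no match needed
  Position 8 ('c'): no match needed
  Position 9 ('c'): no match needed
Only matched 1/2 characters => not a subsequence

0


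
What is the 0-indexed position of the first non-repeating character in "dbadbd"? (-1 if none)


Input: dbadbd
Character frequencies:
  'a': 1
  'b': 2
  'd': 3
Scanning left to right for freq == 1:
  Position 0 ('d'): freq=3, skip
  Position 1 ('b'): freq=2, skip
  Position 2 ('a'): unique! => answer = 2

2


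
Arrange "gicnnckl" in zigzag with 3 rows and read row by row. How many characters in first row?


Zigzag "gicnnckl" into 3 rows:
Placing characters:
  'g' => row 0
  'i' => row 1
  'c' => row 2
  'n' => row 1
  'n' => row 0
  'c' => row 1
  'k' => row 2
  'l' => row 1
Rows:
  Row 0: "gn"
  Row 1: "incl"
  Row 2: "ck"
First row length: 2

2


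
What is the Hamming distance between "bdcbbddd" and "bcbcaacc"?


Comparing "bdcbbddd" and "bcbcaacc" position by position:
  Position 0: 'b' vs 'b' => same
  Position 1: 'd' vs 'c' => differ
  Position 2: 'c' vs 'b' => differ
  Position 3: 'b' vs 'c' => differ
  Position 4: 'b' vs 'a' => differ
  Position 5: 'd' vs 'a' => differ
  Position 6: 'd' vs 'c' => differ
  Position 7: 'd' vs 'c' => differ
Total differences (Hamming distance): 7

7


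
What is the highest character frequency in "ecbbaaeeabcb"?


Input: ecbbaaeeabcb
Character counts:
  'a': 3
  'b': 4
  'c': 2
  'e': 3
Maximum frequency: 4

4


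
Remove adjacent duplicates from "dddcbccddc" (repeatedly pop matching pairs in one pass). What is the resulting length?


Input: dddcbccddc
Stack-based adjacent duplicate removal:
  Read 'd': push. Stack: d
  Read 'd': matches stack top 'd' => pop. Stack: (empty)
  Read 'd': push. Stack: d
  Read 'c': push. Stack: dc
  Read 'b': push. Stack: dcb
  Read 'c': push. Stack: dcbc
  Read 'c': matches stack top 'c' => pop. Stack: dcb
  Read 'd': push. Stack: dcbd
  Read 'd': matches stack top 'd' => pop. Stack: dcb
  Read 'c': push. Stack: dcbc
Final stack: "dcbc" (length 4)

4


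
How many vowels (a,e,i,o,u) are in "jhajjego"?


Input: jhajjego
Checking each character:
  'j' at position 0: consonant
  'h' at position 1: consonant
  'a' at position 2: vowel (running total: 1)
  'j' at position 3: consonant
  'j' at position 4: consonant
  'e' at position 5: vowel (running total: 2)
  'g' at position 6: consonant
  'o' at position 7: vowel (running total: 3)
Total vowels: 3

3


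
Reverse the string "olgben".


Input: olgben
Reading characters right to left:
  Position 5: 'n'
  Position 4: 'e'
  Position 3: 'b'
  Position 2: 'g'
  Position 1: 'l'
  Position 0: 'o'
Reversed: nebglo

nebglo


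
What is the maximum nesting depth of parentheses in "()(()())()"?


Input: "()(()())()"
Tracking depth:
  Position 0 '(': depth becomes 1
  Position 1 ')': depth becomes 0
  Position 2 '(': depth becomes 1
  Position 3 '(': depth becomes 2
  Position 4 ')': depth becomes 1
  Position 5 '(': depth becomes 2
  Position 6 ')': depth becomes 1
  Position 7 ')': depth becomes 0
  Position 8 '(': depth becomes 1
  Position 9 ')': depth becomes 0
Maximum depth reached: 2

2


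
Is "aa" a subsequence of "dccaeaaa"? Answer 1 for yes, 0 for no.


Check if "aa" is a subsequence of "dccaeaaa"
Greedy scan:
  Position 0 ('d'): no match needed
  Position 1 ('c'): no match needed
  Position 2 ('c'): no match needed
  Position 3 ('a'): matches sub[0] = 'a'
  Position 4 ('e'): no match needed
  Position 5 ('a'): matches sub[1] = 'a'
  Position 6 ('a'): no match needed
  Position 7 ('a'): no match needed
All 2 characters matched => is a subsequence

1


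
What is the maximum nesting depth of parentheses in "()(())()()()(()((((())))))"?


Input: "()(())()()()(()((((())))))"
Tracking depth:
  Position 0 '(': depth becomes 1
  Position 1 ')': depth becomes 0
  Position 2 '(': depth becomes 1
  Position 3 '(': depth becomes 2
  Position 4 ')': depth becomes 1
  Position 5 ')': depth becomes 0
  Position 6 '(': depth becomes 1
  Position 7 ')': depth becomes 0
  Position 8 '(': depth becomes 1
  Position 9 ')': depth becomes 0
  Position 10 '(': depth becomes 1
  Position 11 ')': depth becomes 0
  Position 12 '(': depth becomes 1
  Position 13 '(': depth becomes 2
  Position 14 ')': depth becomes 1
  Position 15 '(': depth becomes 2
  Position 16 '(': depth becomes 3
  Position 17 '(': depth becomes 4
  Position 18 '(': depth becomes 5
  Position 19 '(': depth becomes 6
  Position 20 ')': depth becomes 5
  Position 21 ')': depth becomes 4
  Position 22 ')': depth becomes 3
  Position 23 ')': depth becomes 2
  Position 24 ')': depth becomes 1
  Position 25 ')': depth becomes 0
Maximum depth reached: 6

6


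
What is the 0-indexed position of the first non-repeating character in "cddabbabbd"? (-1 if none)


Input: cddabbabbd
Character frequencies:
  'a': 2
  'b': 4
  'c': 1
  'd': 3
Scanning left to right for freq == 1:
  Position 0 ('c'): unique! => answer = 0

0


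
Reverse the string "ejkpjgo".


Input: ejkpjgo
Reading characters right to left:
  Position 6: 'o'
  Position 5: 'g'
  Position 4: 'j'
  Position 3: 'p'
  Position 2: 'k'
  Position 1: 'j'
  Position 0: 'e'
Reversed: ogjpkje

ogjpkje


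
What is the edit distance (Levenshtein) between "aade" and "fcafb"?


Computing edit distance: "aade" -> "fcafb"
DP table:
           f    c    a    f    b
      0    1    2    3    4    5
  a   1    1    2    2    3    4
  a   2    2    2    2    3    4
  d   3    3    3    3    3    4
  e   4    4    4    4    4    4
Edit distance = dp[4][5] = 4

4


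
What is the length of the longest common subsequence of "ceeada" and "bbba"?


LCS of "ceeada" and "bbba"
DP table:
           b    b    b    a
      0    0    0    0    0
  c   0    0    0    0    0
  e   0    0    0    0    0
  e   0    0    0    0    0
  a   0    0    0    0    1
  d   0    0    0    0    1
  a   0    0    0    0    1
LCS length = dp[6][4] = 1

1


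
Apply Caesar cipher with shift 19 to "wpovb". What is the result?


Caesar cipher: shift "wpovb" by 19
  'w' (pos 22) + 19 = pos 15 = 'p'
  'p' (pos 15) + 19 = pos 8 = 'i'
  'o' (pos 14) + 19 = pos 7 = 'h'
  'v' (pos 21) + 19 = pos 14 = 'o'
  'b' (pos 1) + 19 = pos 20 = 'u'
Result: pihou

pihou


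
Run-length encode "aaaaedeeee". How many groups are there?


Input: aaaaedeeee
Scanning for consecutive runs:
  Group 1: 'a' x 4 (positions 0-3)
  Group 2: 'e' x 1 (positions 4-4)
  Group 3: 'd' x 1 (positions 5-5)
  Group 4: 'e' x 4 (positions 6-9)
Total groups: 4

4


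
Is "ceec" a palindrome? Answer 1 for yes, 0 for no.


Input: ceec
Reversed: ceec
  Compare pos 0 ('c') with pos 3 ('c'): match
  Compare pos 1 ('e') with pos 2 ('e'): match
Result: palindrome

1


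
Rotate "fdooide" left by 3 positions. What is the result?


Input: "fdooide", rotate left by 3
First 3 characters: "fdo"
Remaining characters: "oide"
Concatenate remaining + first: "oide" + "fdo" = "oidefdo"

oidefdo


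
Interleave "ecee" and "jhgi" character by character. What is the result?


Interleaving "ecee" and "jhgi":
  Position 0: 'e' from first, 'j' from second => "ej"
  Position 1: 'c' from first, 'h' from second => "ch"
  Position 2: 'e' from first, 'g' from second => "eg"
  Position 3: 'e' from first, 'i' from second => "ei"
Result: ejchegei

ejchegei


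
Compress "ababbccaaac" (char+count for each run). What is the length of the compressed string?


Input: ababbccaaac
Runs:
  'a' x 1 => "a1"
  'b' x 1 => "b1"
  'a' x 1 => "a1"
  'b' x 2 => "b2"
  'c' x 2 => "c2"
  'a' x 3 => "a3"
  'c' x 1 => "c1"
Compressed: "a1b1a1b2c2a3c1"
Compressed length: 14

14


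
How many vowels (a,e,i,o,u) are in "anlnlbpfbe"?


Input: anlnlbpfbe
Checking each character:
  'a' at position 0: vowel (running total: 1)
  'n' at position 1: consonant
  'l' at position 2: consonant
  'n' at position 3: consonant
  'l' at position 4: consonant
  'b' at position 5: consonant
  'p' at position 6: consonant
  'f' at position 7: consonant
  'b' at position 8: consonant
  'e' at position 9: vowel (running total: 2)
Total vowels: 2

2


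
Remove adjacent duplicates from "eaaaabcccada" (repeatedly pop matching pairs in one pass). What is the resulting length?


Input: eaaaabcccada
Stack-based adjacent duplicate removal:
  Read 'e': push. Stack: e
  Read 'a': push. Stack: ea
  Read 'a': matches stack top 'a' => pop. Stack: e
  Read 'a': push. Stack: ea
  Read 'a': matches stack top 'a' => pop. Stack: e
  Read 'b': push. Stack: eb
  Read 'c': push. Stack: ebc
  Read 'c': matches stack top 'c' => pop. Stack: eb
  Read 'c': push. Stack: ebc
  Read 'a': push. Stack: ebca
  Read 'd': push. Stack: ebcad
  Read 'a': push. Stack: ebcada
Final stack: "ebcada" (length 6)

6


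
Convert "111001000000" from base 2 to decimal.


Input: "111001000000" in base 2
Positional expansion:
  Digit '1' (value 1) x 2^11 = 2048
  Digit '1' (value 1) x 2^10 = 1024
  Digit '1' (value 1) x 2^9 = 512
  Digit '0' (value 0) x 2^8 = 0
  Digit '0' (value 0) x 2^7 = 0
  Digit '1' (value 1) x 2^6 = 64
  Digit '0' (value 0) x 2^5 = 0
  Digit '0' (value 0) x 2^4 = 0
  Digit '0' (value 0) x 2^3 = 0
  Digit '0' (value 0) x 2^2 = 0
  Digit '0' (value 0) x 2^1 = 0
  Digit '0' (value 0) x 2^0 = 0
Sum = 3648

3648
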